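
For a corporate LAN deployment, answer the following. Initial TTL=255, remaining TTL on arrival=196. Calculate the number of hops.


Given: initial TTL = 255, received TTL = 196
Hops = initial TTL - received TTL
Hops = 255 - 196 = 59

59


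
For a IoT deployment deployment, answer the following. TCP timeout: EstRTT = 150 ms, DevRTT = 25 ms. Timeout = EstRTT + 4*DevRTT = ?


Given: EstRTT = 150 ms, DevRTT = 25 ms
Timeout = EstRTT + 4 * DevRTT
4 * DevRTT = 4 * 25 = 100
Timeout = 150 + 100 = 250 ms

250


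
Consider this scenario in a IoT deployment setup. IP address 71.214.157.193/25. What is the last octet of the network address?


Given: IP = 71.214.157.193, prefix = /25
Subnet mask = 255.255.255.128
Last octet of IP: 193
Last octet of mask: 128
Network last octet = 193 AND 128 = 128

128


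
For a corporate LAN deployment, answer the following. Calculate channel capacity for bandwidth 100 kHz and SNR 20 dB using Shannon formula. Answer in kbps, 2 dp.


Given: B = 100 kHz, SNR = 20 dB
SNR linear = 10^(20/10) = 100
1 + SNR = 101
log2(101) = 6.6582114828
C = 100 * 1000 * 6.6582114828 = 665821.1483 bps
C = 665.821148 kbps -> 665.82 kbps (2 dp)

665.82


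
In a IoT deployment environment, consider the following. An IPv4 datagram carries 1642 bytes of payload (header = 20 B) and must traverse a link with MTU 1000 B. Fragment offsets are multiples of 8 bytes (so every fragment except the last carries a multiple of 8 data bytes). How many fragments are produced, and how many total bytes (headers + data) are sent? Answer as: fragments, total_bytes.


Max data per non-final fragment = floor((MTU - header)/8)*8 = floor((1000 - 20)/8)*8 = floor(980/8)*8 = 976 B
Final fragment needs no 8-byte alignment: it can carry up to MTU - header = 980 B
Non-final fragments needed = ceil((payload - 980) / 976) = ceil(662/976) = ceil(0.6783) = 1
Number of fragments = 1 + 1 = 2
Fragment sizes (data): 1 * 976 B + 666 B (last, 666 <= 980 OK)
Total bytes sent = payload + n_frags * header = 1642 + 2*20 = 1642 + 40 = 1682 B

2, 1682


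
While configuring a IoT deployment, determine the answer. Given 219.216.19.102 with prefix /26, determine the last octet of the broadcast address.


Given: IP = 219.216.19.102, prefix = /26
Host bits = 32 - 26 = 6
Network last octet = 102 AND mask = 64
Host part size = 2^6 - 1 = 63
Broadcast last octet = 64 OR 63 = 127

127


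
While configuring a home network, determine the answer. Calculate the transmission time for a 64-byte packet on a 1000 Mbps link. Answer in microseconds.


Given: packet = 64 bytes, bandwidth = 1000 Mbps
Packet in bits = 64 * 8 = 512 bits
Bandwidth = 1000 * 10^6 = 1000000000 bps
Time = 512 / 1000000000 seconds
Time in us = 512 * 10^6 / 1000000000 = 0.512

0.512


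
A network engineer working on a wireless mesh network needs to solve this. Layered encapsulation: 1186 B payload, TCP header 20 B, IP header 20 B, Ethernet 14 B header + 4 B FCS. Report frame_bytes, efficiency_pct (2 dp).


TCP segment = 1186 + 20 = 1206 B
IP packet = 1206 + 20 = 1226 B
Ethernet frame = 1226 + 14 + 4 = 1244 B
Efficiency = app / frame = 1186 / 1244 = 0.953376 = 95.3376% -> 95.34% (2 dp)

1244, 95.34


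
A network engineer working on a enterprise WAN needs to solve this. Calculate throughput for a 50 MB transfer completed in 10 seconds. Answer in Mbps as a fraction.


Given: file = 50 MB, time = 10 s
File in Mb = 50 * 8 = 400 Mb
Throughput = 400 / 10 Mbps
Throughput = 40 Mbps

40


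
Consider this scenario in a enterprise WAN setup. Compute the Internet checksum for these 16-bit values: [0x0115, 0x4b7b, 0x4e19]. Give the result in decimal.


Given words: [0x0115, 0x4b7b, 0x4e19]
Step 1: Sum all words
Raw sum = 277 + 19323 + 19993 = 39593
One's complement = ~39593 & 0xFFFF = 25942

25942


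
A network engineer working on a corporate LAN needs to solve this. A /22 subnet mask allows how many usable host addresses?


Given: subnet mask /22
Host bits = 32 - 22 = 10
Total addresses = 2^10 = 1024
Usable hosts = 1024 - 2 (network + broadcast) = 1022

1022


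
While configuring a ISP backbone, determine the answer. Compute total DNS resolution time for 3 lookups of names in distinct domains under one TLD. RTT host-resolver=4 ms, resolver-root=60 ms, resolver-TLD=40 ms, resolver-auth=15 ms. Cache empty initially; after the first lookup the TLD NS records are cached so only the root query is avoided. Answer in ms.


Lookup 1 (cold cache): local + root + TLD + auth = 4 + 60 + 40 + 15 = 119 ms
Lookups 2..3 (TLD NS cached -> skip root; new domain -> still ask TLD and auth): local + TLD + auth = 4 + 40 + 15 = 59 ms each
Remaining 2 lookups: 2 * 59 = 118 ms
Total = 119 + 118 = 237 ms

237


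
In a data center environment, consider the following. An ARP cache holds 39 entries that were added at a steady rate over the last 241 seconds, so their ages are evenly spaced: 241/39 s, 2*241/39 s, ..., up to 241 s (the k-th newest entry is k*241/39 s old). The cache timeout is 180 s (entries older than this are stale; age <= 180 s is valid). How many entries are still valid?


Ages are k * 241/39 s for k = 1..39 (spacing = 6.1795 s).
Entry k is valid iff k * 241/39 <= 180 iff k <= 39 * 180 / 241 = 29.1286
n_valid = floor(29.1286) = 29
(n_stale = 39 - 29 = 10)

29


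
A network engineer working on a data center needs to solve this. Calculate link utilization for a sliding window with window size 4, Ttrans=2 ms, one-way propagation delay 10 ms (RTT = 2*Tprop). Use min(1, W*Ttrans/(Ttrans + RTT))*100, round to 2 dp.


Given: W = 4, Ttrans = 2 ms, RTT = 20 ms (= 2 * Tprop, Tprop = 10 ms)
Cycle time = Ttrans + RTT = 2 + 20 = 22 ms (first packet sent until its ACK returns)
W * Ttrans = 4 * 2 = 8 ms of sending per cycle
W * Ttrans / (Ttrans + RTT) = 8 / 22 = 0.363636
U = min(1, 0.363636) = 0.363636
U% = 36.36%

36.36


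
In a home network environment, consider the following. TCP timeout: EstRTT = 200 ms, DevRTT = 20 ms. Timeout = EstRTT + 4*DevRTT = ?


Given: EstRTT = 200 ms, DevRTT = 20 ms
Timeout = EstRTT + 4 * DevRTT
4 * DevRTT = 4 * 20 = 80
Timeout = 200 + 80 = 280 ms

280


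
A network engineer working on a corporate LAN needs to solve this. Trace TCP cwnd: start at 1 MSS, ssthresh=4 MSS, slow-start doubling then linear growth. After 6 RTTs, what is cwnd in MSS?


RTT 0: cwnd = 1 MSS (initial)
RTT 1: cwnd = 2 MSS (slow start, doubled)
RTT 2: cwnd = 4 MSS (slow start, doubled)
RTT 3: cwnd = 5 MSS (congestion avoidance, +1)
RTT 4: cwnd = 6 MSS (congestion avoidance, +1)
RTT 5: cwnd = 7 MSS (congestion avoidance, +1)
RTT 6: cwnd = 8 MSS (congestion avoidance, +1)

8


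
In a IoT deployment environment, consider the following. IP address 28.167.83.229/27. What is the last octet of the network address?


Given: IP = 28.167.83.229, prefix = /27
Subnet mask = 255.255.255.224
Last octet of IP: 229
Last octet of mask: 224
Network last octet = 229 AND 224 = 224

224


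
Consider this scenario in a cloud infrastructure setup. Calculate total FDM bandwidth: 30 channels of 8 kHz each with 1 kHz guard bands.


Given: 30 channels, 8 kHz each, guard = 1 kHz
Channel bandwidth = 30 * 8 = 240 kHz
Guard bands = 29 gaps * 1 kHz = 29 kHz
Total = 240 + 29 = 269 kHz

269


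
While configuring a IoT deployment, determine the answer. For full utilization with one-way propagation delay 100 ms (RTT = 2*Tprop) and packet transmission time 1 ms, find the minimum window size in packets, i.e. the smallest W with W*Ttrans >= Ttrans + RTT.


Given: Ttrans = 1 ms, RTT = 200 ms (= 2 * Tprop, Tprop = 100 ms)
Time until first ACK returns = Ttrans + RTT = 1 + 200 = 201 ms
Need W * Ttrans >= Ttrans + RTT  ->  W >= (Ttrans + RTT) / Ttrans
(Ttrans + RTT) / Ttrans = 201 / 1 = 201
W_min = ceil(201) = 201

201


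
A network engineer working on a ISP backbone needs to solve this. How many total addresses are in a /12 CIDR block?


Given: CIDR prefix /12
Host bits = 32 - 12 = 20
Total addresses = 2^20 = 1048576

1048576


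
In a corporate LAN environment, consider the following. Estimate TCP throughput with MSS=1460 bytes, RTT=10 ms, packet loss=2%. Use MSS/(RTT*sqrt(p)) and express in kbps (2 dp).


Given: MSS = 1460 bytes, RTT = 10 ms, loss = 2%
RTT in seconds = 10 / 1000 = 0.01
Loss rate = 2% = 0.02
sqrt(loss) = sqrt(0.02) = 0.141421356237
Throughput (bytes/s) = 1460 / (0.01 * 0.141421356237) = 1032375.9005
Throughput (kbps) = 1032375.9005 * 8 / 1000 = 8259.007204 -> 8259.01 kbps (2 dp)

8259.01


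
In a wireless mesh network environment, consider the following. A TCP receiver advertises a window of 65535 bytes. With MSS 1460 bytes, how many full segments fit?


Given: RWND = 65535 bytes, MSS = 1460 bytes
Full segments = floor(RWND / MSS)
Full segments = floor(65535 / 1460)
Full segments = floor(44.887) = 44

44


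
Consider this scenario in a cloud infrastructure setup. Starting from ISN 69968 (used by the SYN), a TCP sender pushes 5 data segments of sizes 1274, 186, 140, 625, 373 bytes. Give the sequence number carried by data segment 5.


The SYN occupies sequence number ISN = 69968, so the first data byte is ISN + 1 = 69969.
SEQ of data segment i = (ISN + 1) + sum of payload sizes of segments 1..i-1.
Segment 1: SEQ = 69969, payload = 1274 bytes
Segment 2: SEQ = 71243, payload = 186 bytes
Segment 3: SEQ = 71429, payload = 140 bytes
Segment 4: SEQ = 71569, payload = 625 bytes
Segment 5: SEQ = 72194, payload = 373 bytes
SEQ of segment 5 = 69969 + 1274 + 186 + 140 + 625 = 72194

72194


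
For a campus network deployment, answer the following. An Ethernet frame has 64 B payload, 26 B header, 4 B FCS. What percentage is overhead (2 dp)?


Given: payload = 64 B, header = 26 B, trailer = 4 B
Overhead bytes = header + trailer = 26 + 4 = 30
Total frame = payload + overhead = 64 + 30 = 94
Overhead % = 30 / 94 * 100 = 31.9149% -> 31.91% (2 dp)

31.91


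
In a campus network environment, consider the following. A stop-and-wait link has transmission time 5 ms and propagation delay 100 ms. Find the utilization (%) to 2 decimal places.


Given: Ttrans = 5 ms, Tprop = 100 ms
RTT = 2 * Tprop = 2 * 100 = 200 ms
U = Ttrans / (Ttrans + RTT)
U = 5 / (5 + 200)
U = 5 / 205 = 0.02439
U% = 2.44%

2.44


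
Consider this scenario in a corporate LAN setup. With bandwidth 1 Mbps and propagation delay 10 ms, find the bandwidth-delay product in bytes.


Given: bandwidth = 1 Mbps, delay = 10 ms
BDP in bits = 1 * 10^6 * 10 / 1000
BDP in bits = 10000
BDP in bytes = 10000 / 8 = 1250

1250


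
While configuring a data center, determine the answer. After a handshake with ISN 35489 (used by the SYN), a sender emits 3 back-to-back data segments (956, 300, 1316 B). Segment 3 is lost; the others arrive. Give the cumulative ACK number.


SYN uses sequence number 35489; first data byte = ISN + 1 = 35490.
Segment 1: SEQ = 35490, len = 956 B, covers [35490, 36445]
Segment 2: SEQ = 36446, len = 300 B, covers [36446, 36745]
Segment 3: SEQ = 36746, len = 1316 B, covers [36746, 38061] [LOST]
In-order data received: bytes [35490, 36745] (segments 1..2).
Segment 3 missing -> gap begins at byte 36746.
Cumulative ACK = next expected in-order byte = 35490 + 956 + 300 = 36746

36746


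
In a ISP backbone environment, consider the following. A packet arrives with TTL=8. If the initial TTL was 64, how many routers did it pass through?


Given: initial TTL = 64, received TTL = 8
Hops = initial TTL - received TTL
Hops = 64 - 8 = 56

56


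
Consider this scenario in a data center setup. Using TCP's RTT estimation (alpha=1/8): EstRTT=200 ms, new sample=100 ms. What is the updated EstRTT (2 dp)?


Given: EstRTT = 200 ms, SampleRTT = 100 ms, alpha = 1/8
New EstRTT = (1 - alpha) * EstRTT + alpha * SampleRTT
(7/8) * 200 = 175
(1/8) * 100 = 12.5
New EstRTT = 175 + 12.5 = 187.5 ms -> 187.50 ms (2 dp)

187.50


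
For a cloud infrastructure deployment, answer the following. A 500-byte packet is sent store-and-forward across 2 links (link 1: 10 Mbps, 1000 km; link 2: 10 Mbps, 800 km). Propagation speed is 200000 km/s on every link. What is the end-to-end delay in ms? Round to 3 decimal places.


Packet = 500 bytes = 4000 bits. Store-and-forward: sum (t_trans + t_prop) per link.
Link 1: t_trans = 4000/(10*10^6) s = 0.4000 ms; t_prop = 1000/200000 s = 5.0000 ms; subtotal = 5.4000 ms
Link 2: t_trans = 4000/(10*10^6) s = 0.4000 ms; t_prop = 800/200000 s = 4.0000 ms; subtotal = 4.4000 ms
End-to-end = 5.4000 + 4.4000 = 9.8000 ms -> 9.800 ms (3 dp)

9.800


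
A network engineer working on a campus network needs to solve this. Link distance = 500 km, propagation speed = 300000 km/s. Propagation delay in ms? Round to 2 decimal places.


Given: distance = 500 km, speed = 300000 km/s
Delay = distance / speed = 500 / 300000 seconds
Delay in ms = 500 * 1000 / 300000
Delay = 1.6667 ms
Rounded to 2 dp = 1.67 ms

1.67


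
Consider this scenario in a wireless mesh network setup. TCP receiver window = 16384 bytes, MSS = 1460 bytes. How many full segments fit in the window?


Given: RWND = 16384 bytes, MSS = 1460 bytes
Full segments = floor(RWND / MSS)
Full segments = floor(16384 / 1460)
Full segments = floor(11.2219) = 11

11


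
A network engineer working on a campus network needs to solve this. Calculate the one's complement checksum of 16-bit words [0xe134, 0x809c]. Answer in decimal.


Given words: [0xe134, 0x809c]
Step 1: Sum all words
Raw sum = 57652 + 32924 = 90576
Step 2: Fold carry: (25040 + 1) = 25041
One's complement = ~25041 & 0xFFFF = 40494

40494


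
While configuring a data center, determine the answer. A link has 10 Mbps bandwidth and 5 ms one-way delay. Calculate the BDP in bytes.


Given: bandwidth = 10 Mbps, delay = 5 ms
BDP in bits = 10 * 10^6 * 5 / 1000
BDP in bits = 50000
BDP in bytes = 50000 / 8 = 6250

6250


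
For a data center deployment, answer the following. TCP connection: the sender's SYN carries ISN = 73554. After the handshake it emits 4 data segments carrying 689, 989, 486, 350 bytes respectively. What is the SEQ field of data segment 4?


The SYN occupies sequence number ISN = 73554, so the first data byte is ISN + 1 = 73555.
SEQ of data segment i = (ISN + 1) + sum of payload sizes of segments 1..i-1.
Segment 1: SEQ = 73555, payload = 689 bytes
Segment 2: SEQ = 74244, payload = 989 bytes
Segment 3: SEQ = 75233, payload = 486 bytes
Segment 4: SEQ = 75719, payload = 350 bytes
SEQ of segment 4 = 73555 + 689 + 989 + 486 = 75719

75719


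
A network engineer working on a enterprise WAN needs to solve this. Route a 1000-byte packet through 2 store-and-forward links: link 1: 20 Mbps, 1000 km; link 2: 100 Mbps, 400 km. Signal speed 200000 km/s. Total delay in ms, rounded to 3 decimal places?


Packet = 1000 bytes = 8000 bits. Store-and-forward: sum (t_trans + t_prop) per link.
Link 1: t_trans = 8000/(20*10^6) s = 0.4000 ms; t_prop = 1000/200000 s = 5.0000 ms; subtotal = 5.4000 ms
Link 2: t_trans = 8000/(100*10^6) s = 0.0800 ms; t_prop = 400/200000 s = 2.0000 ms; subtotal = 2.0800 ms
End-to-end = 5.4000 + 2.0800 = 7.4800 ms -> 7.480 ms (3 dp)

7.480


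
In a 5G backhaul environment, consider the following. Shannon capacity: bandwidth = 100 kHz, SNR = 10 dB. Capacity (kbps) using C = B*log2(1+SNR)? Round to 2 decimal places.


Given: B = 100 kHz, SNR = 10 dB
SNR linear = 10^(10/10) = 10
1 + SNR = 11
log2(11) = 3.4594316186
C = 100 * 1000 * 3.4594316186 = 345943.1619 bps
C = 345.943162 kbps -> 345.94 kbps (2 dp)

345.94


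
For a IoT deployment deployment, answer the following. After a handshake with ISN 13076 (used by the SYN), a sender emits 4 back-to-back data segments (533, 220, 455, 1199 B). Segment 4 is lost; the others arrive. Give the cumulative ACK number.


SYN uses sequence number 13076; first data byte = ISN + 1 = 13077.
Segment 1: SEQ = 13077, len = 533 B, covers [13077, 13609]
Segment 2: SEQ = 13610, len = 220 B, covers [13610, 13829]
Segment 3: SEQ = 13830, len = 455 B, covers [13830, 14284]
Segment 4: SEQ = 14285, len = 1199 B, covers [14285, 15483] [LOST]
In-order data received: bytes [13077, 14284] (segments 1..3).
Segment 4 missing -> gap begins at byte 14285.
Cumulative ACK = next expected in-order byte = 13077 + 533 + 220 + 455 = 14285

14285


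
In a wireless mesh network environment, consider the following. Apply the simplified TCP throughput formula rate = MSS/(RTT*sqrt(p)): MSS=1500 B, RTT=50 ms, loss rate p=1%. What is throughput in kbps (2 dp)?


Given: MSS = 1500 bytes, RTT = 50 ms, loss = 1%
RTT in seconds = 50 / 1000 = 0.05
Loss rate = 1% = 0.01
sqrt(loss) = sqrt(0.01) = 0.1
Throughput (bytes/s) = 1500 / (0.05 * 0.1) = 300000.0000
Throughput (kbps) = 300000.0000 * 8 / 1000 = 2400.000000 -> 2400.00 kbps (2 dp)

2400.00


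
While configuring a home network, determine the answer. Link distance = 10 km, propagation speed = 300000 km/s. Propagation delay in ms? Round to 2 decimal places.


Given: distance = 10 km, speed = 300000 km/s
Delay = distance / speed = 10 / 300000 seconds
Delay in ms = 10 * 1000 / 300000
Delay = 0.0333 ms
Rounded to 2 dp = 0.03 ms

0.03


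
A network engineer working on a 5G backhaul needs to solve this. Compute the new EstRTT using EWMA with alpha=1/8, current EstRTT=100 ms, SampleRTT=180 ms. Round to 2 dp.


Given: EstRTT = 100 ms, SampleRTT = 180 ms, alpha = 1/8
New EstRTT = (1 - alpha) * EstRTT + alpha * SampleRTT
(7/8) * 100 = 87.5
(1/8) * 180 = 22.5
New EstRTT = 87.5 + 22.5 = 110 ms -> 110.00 ms (2 dp)

110.00


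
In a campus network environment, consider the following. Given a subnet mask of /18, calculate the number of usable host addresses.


Given: subnet mask /18
Host bits = 32 - 18 = 14
Total addresses = 2^14 = 16384
Usable hosts = 16384 - 2 (network + broadcast) = 16382

16382


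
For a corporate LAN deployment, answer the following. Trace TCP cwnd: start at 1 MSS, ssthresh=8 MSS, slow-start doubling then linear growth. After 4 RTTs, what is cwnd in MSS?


RTT 0: cwnd = 1 MSS (initial)
RTT 1: cwnd = 2 MSS (slow start, doubled)
RTT 2: cwnd = 4 MSS (slow start, doubled)
RTT 3: cwnd = 8 MSS (slow start, doubled)
RTT 4: cwnd = 9 MSS (congestion avoidance, +1)

9


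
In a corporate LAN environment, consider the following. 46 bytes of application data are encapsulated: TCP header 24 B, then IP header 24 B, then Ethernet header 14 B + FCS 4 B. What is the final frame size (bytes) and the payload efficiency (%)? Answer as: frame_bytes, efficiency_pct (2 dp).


TCP segment = 46 + 24 = 70 B
IP packet = 70 + 24 = 94 B
Ethernet frame = 94 + 14 + 4 = 112 B
Efficiency = app / frame = 46 / 112 = 0.410714 = 41.0714% -> 41.07% (2 dp)

112, 41.07


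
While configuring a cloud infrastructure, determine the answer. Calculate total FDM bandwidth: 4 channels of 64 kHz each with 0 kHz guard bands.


Given: 4 channels, 64 kHz each, guard = 0 kHz
Channel bandwidth = 4 * 64 = 256 kHz
Guard bands = 3 gaps * 0 kHz = 0 kHz
Total = 256 + 0 = 256 kHz

256


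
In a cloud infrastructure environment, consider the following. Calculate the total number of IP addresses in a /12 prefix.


Given: CIDR prefix /12
Host bits = 32 - 12 = 20
Total addresses = 2^20 = 1048576

1048576


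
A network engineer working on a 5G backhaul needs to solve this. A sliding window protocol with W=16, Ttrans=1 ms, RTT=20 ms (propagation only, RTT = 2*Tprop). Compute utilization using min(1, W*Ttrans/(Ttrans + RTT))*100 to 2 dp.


Given: W = 16, Ttrans = 1 ms, RTT = 20 ms (= 2 * Tprop, Tprop = 10 ms)
Cycle time = Ttrans + RTT = 1 + 20 = 21 ms (first packet sent until its ACK returns)
W * Ttrans = 16 * 1 = 16 ms of sending per cycle
W * Ttrans / (Ttrans + RTT) = 16 / 21 = 0.761905
U = min(1, 0.761905) = 0.761905
U% = 76.19%

76.19


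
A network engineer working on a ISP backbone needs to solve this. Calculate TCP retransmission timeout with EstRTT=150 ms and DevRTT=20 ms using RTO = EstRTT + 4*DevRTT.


Given: EstRTT = 150 ms, DevRTT = 20 ms
Timeout = EstRTT + 4 * DevRTT
4 * DevRTT = 4 * 20 = 80
Timeout = 150 + 80 = 230 ms

230


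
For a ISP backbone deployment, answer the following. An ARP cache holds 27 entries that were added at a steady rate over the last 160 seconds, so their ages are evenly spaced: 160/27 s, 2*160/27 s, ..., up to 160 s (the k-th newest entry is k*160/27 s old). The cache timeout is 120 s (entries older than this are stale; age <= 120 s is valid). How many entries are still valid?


Ages are k * 160/27 s for k = 1..27 (spacing = 5.9259 s).
Entry k is valid iff k * 160/27 <= 120 iff k <= 27 * 120 / 160 = 20.2500
n_valid = floor(20.2500) = 20
(n_stale = 27 - 20 = 7)

20


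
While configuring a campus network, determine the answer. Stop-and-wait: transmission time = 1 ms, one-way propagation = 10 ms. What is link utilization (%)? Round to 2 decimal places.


Given: Ttrans = 1 ms, Tprop = 10 ms
RTT = 2 * Tprop = 2 * 10 = 20 ms
U = Ttrans / (Ttrans + RTT)
U = 1 / (1 + 20)
U = 1 / 21 = 0.047619
U% = 4.76%

4.76


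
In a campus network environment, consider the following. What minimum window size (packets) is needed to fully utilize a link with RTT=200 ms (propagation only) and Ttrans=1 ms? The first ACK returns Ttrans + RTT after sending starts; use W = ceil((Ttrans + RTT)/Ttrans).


Given: Ttrans = 1 ms, RTT = 200 ms (= 2 * Tprop, Tprop = 100 ms)
Time until first ACK returns = Ttrans + RTT = 1 + 200 = 201 ms
Need W * Ttrans >= Ttrans + RTT  ->  W >= (Ttrans + RTT) / Ttrans
(Ttrans + RTT) / Ttrans = 201 / 1 = 201
W_min = ceil(201) = 201

201


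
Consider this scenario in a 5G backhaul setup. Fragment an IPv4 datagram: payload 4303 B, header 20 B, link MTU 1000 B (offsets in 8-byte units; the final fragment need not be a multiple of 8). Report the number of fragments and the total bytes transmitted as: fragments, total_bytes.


Max data per non-final fragment = floor((MTU - header)/8)*8 = floor((1000 - 20)/8)*8 = floor(980/8)*8 = 976 B
Final fragment needs no 8-byte alignment: it can carry up to MTU - header = 980 B
Non-final fragments needed = ceil((payload - 980) / 976) = ceil(3323/976) = ceil(3.4047) = 4
Number of fragments = 4 + 1 = 5
Fragment sizes (data): 4 * 976 B + 399 B (last, 399 <= 980 OK)
Total bytes sent = payload + n_frags * header = 4303 + 5*20 = 4303 + 100 = 4403 B

5, 4403


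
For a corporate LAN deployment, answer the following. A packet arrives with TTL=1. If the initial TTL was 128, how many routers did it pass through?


Given: initial TTL = 128, received TTL = 1
Hops = initial TTL - received TTL
Hops = 128 - 1 = 127

127


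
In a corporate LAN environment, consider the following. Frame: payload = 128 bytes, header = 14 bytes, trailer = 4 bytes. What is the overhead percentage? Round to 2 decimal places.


Given: payload = 128 B, header = 14 B, trailer = 4 B
Overhead bytes = header + trailer = 14 + 4 = 18
Total frame = payload + overhead = 128 + 18 = 146
Overhead % = 18 / 146 * 100 = 12.3288% -> 12.33% (2 dp)

12.33


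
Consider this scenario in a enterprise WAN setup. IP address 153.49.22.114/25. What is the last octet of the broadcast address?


Given: IP = 153.49.22.114, prefix = /25
Host bits = 32 - 25 = 7
Network last octet = 114 AND mask = 0
Host part size = 2^7 - 1 = 127
Broadcast last octet = 0 OR 127 = 127

127


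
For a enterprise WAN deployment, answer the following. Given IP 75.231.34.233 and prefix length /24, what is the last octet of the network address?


Given: IP = 75.231.34.233, prefix = /24
Subnet mask = 255.255.255.0
Last octet of IP: 233
Last octet of mask: 0
Network last octet = 233 AND 0 = 0

0


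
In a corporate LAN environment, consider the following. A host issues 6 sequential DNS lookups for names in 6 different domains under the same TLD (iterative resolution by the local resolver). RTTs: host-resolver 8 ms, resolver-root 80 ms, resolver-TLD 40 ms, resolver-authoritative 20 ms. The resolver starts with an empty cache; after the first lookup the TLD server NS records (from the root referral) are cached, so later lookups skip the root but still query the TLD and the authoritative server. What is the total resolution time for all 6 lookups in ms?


Lookup 1 (cold cache): local + root + TLD + auth = 8 + 80 + 40 + 20 = 148 ms
Lookups 2..6 (TLD NS cached -> skip root; new domain -> still ask TLD and auth): local + TLD + auth = 8 + 40 + 20 = 68 ms each
Remaining 5 lookups: 5 * 68 = 340 ms
Total = 148 + 340 = 488 ms

488


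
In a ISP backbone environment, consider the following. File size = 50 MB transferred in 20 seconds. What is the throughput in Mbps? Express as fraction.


Given: file = 50 MB, time = 20 s
File in Mb = 50 * 8 = 400 Mb
Throughput = 400 / 20 Mbps
Throughput = 20 Mbps

20


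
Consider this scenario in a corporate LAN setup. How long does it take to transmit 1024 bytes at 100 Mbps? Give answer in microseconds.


Given: packet = 1024 bytes, bandwidth = 100 Mbps
Packet in bits = 1024 * 8 = 8192 bits
Bandwidth = 100 * 10^6 = 100000000 bps
Time = 8192 / 100000000 seconds
Time in us = 8192 * 10^6 / 100000000 = 81.92

81.92


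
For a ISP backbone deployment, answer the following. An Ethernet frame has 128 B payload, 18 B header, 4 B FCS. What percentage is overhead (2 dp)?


Given: payload = 128 B, header = 18 B, trailer = 4 B
Overhead bytes = header + trailer = 18 + 4 = 22
Total frame = payload + overhead = 128 + 22 = 150
Overhead % = 22 / 150 * 100 = 14.6667% -> 14.67% (2 dp)

14.67


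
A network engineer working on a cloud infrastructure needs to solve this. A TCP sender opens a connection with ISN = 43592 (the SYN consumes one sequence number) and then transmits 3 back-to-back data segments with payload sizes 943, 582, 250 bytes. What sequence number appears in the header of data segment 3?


The SYN occupies sequence number ISN = 43592, so the first data byte is ISN + 1 = 43593.
SEQ of data segment i = (ISN + 1) + sum of payload sizes of segments 1..i-1.
Segment 1: SEQ = 43593, payload = 943 bytes
Segment 2: SEQ = 44536, payload = 582 bytes
Segment 3: SEQ = 45118, payload = 250 bytes
SEQ of segment 3 = 43593 + 943 + 582 = 45118

45118


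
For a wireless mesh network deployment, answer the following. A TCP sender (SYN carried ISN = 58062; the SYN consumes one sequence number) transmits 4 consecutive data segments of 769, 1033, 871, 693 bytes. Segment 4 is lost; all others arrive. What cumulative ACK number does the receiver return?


SYN uses sequence number 58062; first data byte = ISN + 1 = 58063.
Segment 1: SEQ = 58063, len = 769 B, covers [58063, 58831]
Segment 2: SEQ = 58832, len = 1033 B, covers [58832, 59864]
Segment 3: SEQ = 59865, len = 871 B, covers [59865, 60735]
Segment 4: SEQ = 60736, len = 693 B, covers [60736, 61428] [LOST]
In-order data received: bytes [58063, 60735] (segments 1..3).
Segment 4 missing -> gap begins at byte 60736.
Cumulative ACK = next expected in-order byte = 58063 + 769 + 1033 + 871 = 60736

60736


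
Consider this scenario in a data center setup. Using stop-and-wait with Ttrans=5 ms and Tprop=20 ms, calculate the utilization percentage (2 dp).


Given: Ttrans = 5 ms, Tprop = 20 ms
RTT = 2 * Tprop = 2 * 20 = 40 ms
U = Ttrans / (Ttrans + RTT)
U = 5 / (5 + 40)
U = 5 / 45 = 0.111111
U% = 11.11%

11.11


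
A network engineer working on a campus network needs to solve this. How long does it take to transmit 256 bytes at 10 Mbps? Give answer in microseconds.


Given: packet = 256 bytes, bandwidth = 10 Mbps
Packet in bits = 256 * 8 = 2048 bits
Bandwidth = 10 * 10^6 = 10000000 bps
Time = 2048 / 10000000 seconds
Time in us = 2048 * 10^6 / 10000000 = 204.8

204.8


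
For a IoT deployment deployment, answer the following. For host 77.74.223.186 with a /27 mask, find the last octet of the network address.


Given: IP = 77.74.223.186, prefix = /27
Subnet mask = 255.255.255.224
Last octet of IP: 186
Last octet of mask: 224
Network last octet = 186 AND 224 = 160

160


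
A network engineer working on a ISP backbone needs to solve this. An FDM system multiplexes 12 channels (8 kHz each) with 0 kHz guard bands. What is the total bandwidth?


Given: 12 channels, 8 kHz each, guard = 0 kHz
Channel bandwidth = 12 * 8 = 96 kHz
Guard bands = 11 gaps * 0 kHz = 0 kHz
Total = 96 + 0 = 96 kHz

96


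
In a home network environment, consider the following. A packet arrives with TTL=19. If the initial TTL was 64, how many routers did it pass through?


Given: initial TTL = 64, received TTL = 19
Hops = initial TTL - received TTL
Hops = 64 - 19 = 45

45


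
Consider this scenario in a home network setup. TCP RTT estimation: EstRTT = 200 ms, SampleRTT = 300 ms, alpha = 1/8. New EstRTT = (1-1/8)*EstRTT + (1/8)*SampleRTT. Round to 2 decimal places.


Given: EstRTT = 200 ms, SampleRTT = 300 ms, alpha = 1/8
New EstRTT = (1 - alpha) * EstRTT + alpha * SampleRTT
(7/8) * 200 = 175
(1/8) * 300 = 37.5
New EstRTT = 175 + 37.5 = 212.5 ms -> 212.50 ms (2 dp)

212.50


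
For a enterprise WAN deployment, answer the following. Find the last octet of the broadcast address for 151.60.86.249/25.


Given: IP = 151.60.86.249, prefix = /25
Host bits = 32 - 25 = 7
Network last octet = 249 AND mask = 128
Host part size = 2^7 - 1 = 127
Broadcast last octet = 128 OR 127 = 255

255


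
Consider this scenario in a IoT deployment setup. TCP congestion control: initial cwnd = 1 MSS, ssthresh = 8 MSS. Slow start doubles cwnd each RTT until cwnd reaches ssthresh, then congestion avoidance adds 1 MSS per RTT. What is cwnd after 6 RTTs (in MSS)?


RTT 0: cwnd = 1 MSS (initial)
RTT 1: cwnd = 2 MSS (slow start, doubled)
RTT 2: cwnd = 4 MSS (slow start, doubled)
RTT 3: cwnd = 8 MSS (slow start, doubled)
RTT 4: cwnd = 9 MSS (congestion avoidance, +1)
RTT 5: cwnd = 10 MSS (congestion avoidance, +1)
RTT 6: cwnd = 11 MSS (congestion avoidance, +1)

11


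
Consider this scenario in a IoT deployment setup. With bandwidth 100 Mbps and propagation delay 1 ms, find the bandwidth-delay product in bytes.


Given: bandwidth = 100 Mbps, delay = 1 ms
BDP in bits = 100 * 10^6 * 1 / 1000
BDP in bits = 100000
BDP in bytes = 100000 / 8 = 12500

12500


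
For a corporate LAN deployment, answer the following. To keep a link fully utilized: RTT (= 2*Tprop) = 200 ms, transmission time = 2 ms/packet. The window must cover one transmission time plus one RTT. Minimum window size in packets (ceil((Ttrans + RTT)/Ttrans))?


Given: Ttrans = 2 ms, RTT = 200 ms (= 2 * Tprop, Tprop = 100 ms)
Time until first ACK returns = Ttrans + RTT = 2 + 200 = 202 ms
Need W * Ttrans >= Ttrans + RTT  ->  W >= (Ttrans + RTT) / Ttrans
(Ttrans + RTT) / Ttrans = 202 / 2 = 101
W_min = ceil(101) = 101

101


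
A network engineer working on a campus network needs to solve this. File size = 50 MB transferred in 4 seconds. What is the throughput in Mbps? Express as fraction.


Given: file = 50 MB, time = 4 s
File in Mb = 50 * 8 = 400 Mb
Throughput = 400 / 4 Mbps
Throughput = 100 Mbps

100


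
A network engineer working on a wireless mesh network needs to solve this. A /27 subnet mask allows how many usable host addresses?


Given: subnet mask /27
Host bits = 32 - 27 = 5
Total addresses = 2^5 = 32
Usable hosts = 32 - 2 (network + broadcast) = 30

30


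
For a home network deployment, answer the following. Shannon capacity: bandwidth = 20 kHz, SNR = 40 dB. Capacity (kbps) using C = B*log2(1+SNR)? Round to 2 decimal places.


Given: B = 20 kHz, SNR = 40 dB
SNR linear = 10^(40/10) = 10000
1 + SNR = 10001
log2(10001) = 13.2878566418
C = 20 * 1000 * 13.2878566418 = 265757.1328 bps
C = 265.757133 kbps -> 265.76 kbps (2 dp)

265.76


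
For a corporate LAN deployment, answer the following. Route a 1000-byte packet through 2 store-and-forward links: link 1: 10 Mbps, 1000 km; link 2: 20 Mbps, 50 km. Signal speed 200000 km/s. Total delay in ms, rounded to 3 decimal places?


Packet = 1000 bytes = 8000 bits. Store-and-forward: sum (t_trans + t_prop) per link.
Link 1: t_trans = 8000/(10*10^6) s = 0.8000 ms; t_prop = 1000/200000 s = 5.0000 ms; subtotal = 5.8000 ms
Link 2: t_trans = 8000/(20*10^6) s = 0.4000 ms; t_prop = 50/200000 s = 0.2500 ms; subtotal = 0.6500 ms
End-to-end = 5.8000 + 0.6500 = 6.4500 ms -> 6.450 ms (3 dp)

6.450


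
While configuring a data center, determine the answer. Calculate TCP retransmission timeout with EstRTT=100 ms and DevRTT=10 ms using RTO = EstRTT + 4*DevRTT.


Given: EstRTT = 100 ms, DevRTT = 10 ms
Timeout = EstRTT + 4 * DevRTT
4 * DevRTT = 4 * 10 = 40
Timeout = 100 + 40 = 140 ms

140


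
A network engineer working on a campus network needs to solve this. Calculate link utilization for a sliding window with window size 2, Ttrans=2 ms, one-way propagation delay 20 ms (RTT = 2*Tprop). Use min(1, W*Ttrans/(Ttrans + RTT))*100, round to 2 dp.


Given: W = 2, Ttrans = 2 ms, RTT = 40 ms (= 2 * Tprop, Tprop = 20 ms)
Cycle time = Ttrans + RTT = 2 + 40 = 42 ms (first packet sent until its ACK returns)
W * Ttrans = 2 * 2 = 4 ms of sending per cycle
W * Ttrans / (Ttrans + RTT) = 4 / 42 = 0.095238
U = min(1, 0.095238) = 0.095238
U% = 9.52%

9.52


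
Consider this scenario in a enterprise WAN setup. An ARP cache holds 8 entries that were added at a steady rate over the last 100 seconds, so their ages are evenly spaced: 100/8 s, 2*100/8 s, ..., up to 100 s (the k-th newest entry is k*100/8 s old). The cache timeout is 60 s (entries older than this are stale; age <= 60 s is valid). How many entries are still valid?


Ages are k * 100/8 s for k = 1..8 (spacing = 12.5000 s).
Entry k is valid iff k * 100/8 <= 60 iff k <= 8 * 60 / 100 = 4.8000
n_valid = floor(4.8000) = 4
(n_stale = 8 - 4 = 4)

4


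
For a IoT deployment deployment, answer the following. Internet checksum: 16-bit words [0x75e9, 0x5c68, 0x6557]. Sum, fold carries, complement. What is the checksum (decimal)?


Given words: [0x75e9, 0x5c68, 0x6557]
Step 1: Sum all words
Raw sum = 30185 + 23656 + 25943 = 79784
Step 2: Fold carry: (14248 + 1) = 14249
One's complement = ~14249 & 0xFFFF = 51286

51286


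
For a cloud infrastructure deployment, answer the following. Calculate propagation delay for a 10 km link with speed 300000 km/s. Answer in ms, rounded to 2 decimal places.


Given: distance = 10 km, speed = 300000 km/s
Delay = distance / speed = 10 / 300000 seconds
Delay in ms = 10 * 1000 / 300000
Delay = 0.0333 ms
Rounded to 2 dp = 0.03 ms

0.03


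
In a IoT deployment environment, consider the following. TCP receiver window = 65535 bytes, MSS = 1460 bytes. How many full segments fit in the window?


Given: RWND = 65535 bytes, MSS = 1460 bytes
Full segments = floor(RWND / MSS)
Full segments = floor(65535 / 1460)
Full segments = floor(44.887) = 44

44


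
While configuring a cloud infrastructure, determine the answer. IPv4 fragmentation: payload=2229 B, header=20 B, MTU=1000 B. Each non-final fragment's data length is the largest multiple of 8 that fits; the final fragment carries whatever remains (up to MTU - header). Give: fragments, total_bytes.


Max data per non-final fragment = floor((MTU - header)/8)*8 = floor((1000 - 20)/8)*8 = floor(980/8)*8 = 976 B
Final fragment needs no 8-byte alignment: it can carry up to MTU - header = 980 B
Non-final fragments needed = ceil((payload - 980) / 976) = ceil(1249/976) = ceil(1.2797) = 2
Number of fragments = 2 + 1 = 3
Fragment sizes (data): 2 * 976 B + 277 B (last, 277 <= 980 OK)
Total bytes sent = payload + n_frags * header = 2229 + 3*20 = 2229 + 60 = 2289 B

3, 2289


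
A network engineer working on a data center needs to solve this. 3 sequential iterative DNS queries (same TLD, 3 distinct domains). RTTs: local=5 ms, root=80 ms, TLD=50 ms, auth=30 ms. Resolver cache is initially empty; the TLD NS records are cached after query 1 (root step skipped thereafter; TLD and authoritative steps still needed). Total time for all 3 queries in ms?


Lookup 1 (cold cache): local + root + TLD + auth = 5 + 80 + 50 + 30 = 165 ms
Lookups 2..3 (TLD NS cached -> skip root; new domain -> still ask TLD and auth): local + TLD + auth = 5 + 50 + 30 = 85 ms each
Remaining 2 lookups: 2 * 85 = 170 ms
Total = 165 + 170 = 335 ms

335


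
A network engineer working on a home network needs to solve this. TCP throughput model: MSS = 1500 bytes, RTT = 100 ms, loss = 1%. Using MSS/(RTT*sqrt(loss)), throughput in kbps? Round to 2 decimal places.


Given: MSS = 1500 bytes, RTT = 100 ms, loss = 1%
RTT in seconds = 100 / 1000 = 0.1
Loss rate = 1% = 0.01
sqrt(loss) = sqrt(0.01) = 0.1
Throughput (bytes/s) = 1500 / (0.1 * 0.1) = 150000.0000
Throughput (kbps) = 150000.0000 * 8 / 1000 = 1200.000000 -> 1200.00 kbps (2 dp)

1200.00


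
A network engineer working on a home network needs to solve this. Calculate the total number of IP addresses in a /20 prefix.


Given: CIDR prefix /20
Host bits = 32 - 20 = 12
Total addresses = 2^12 = 4096

4096


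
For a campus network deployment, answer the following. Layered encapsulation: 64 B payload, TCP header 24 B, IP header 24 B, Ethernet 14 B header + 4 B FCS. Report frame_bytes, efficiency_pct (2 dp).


TCP segment = 64 + 24 = 88 B
IP packet = 88 + 24 = 112 B
Ethernet frame = 112 + 14 + 4 = 130 B
Efficiency = app / frame = 64 / 130 = 0.492308 = 49.2308% -> 49.23% (2 dp)

130, 49.23


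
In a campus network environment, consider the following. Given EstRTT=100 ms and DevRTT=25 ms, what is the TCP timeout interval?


Given: EstRTT = 100 ms, DevRTT = 25 ms
Timeout = EstRTT + 4 * DevRTT
4 * DevRTT = 4 * 25 = 100
Timeout = 100 + 100 = 200 ms

200


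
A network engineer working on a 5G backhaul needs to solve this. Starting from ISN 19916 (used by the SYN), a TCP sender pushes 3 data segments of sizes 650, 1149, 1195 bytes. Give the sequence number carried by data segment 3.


The SYN occupies sequence number ISN = 19916, so the first data byte is ISN + 1 = 19917.
SEQ of data segment i = (ISN + 1) + sum of payload sizes of segments 1..i-1.
Segment 1: SEQ = 19917, payload = 650 bytes
Segment 2: SEQ = 20567, payload = 1149 bytes
Segment 3: SEQ = 21716, payload = 1195 bytes
SEQ of segment 3 = 19917 + 650 + 1149 = 21716

21716


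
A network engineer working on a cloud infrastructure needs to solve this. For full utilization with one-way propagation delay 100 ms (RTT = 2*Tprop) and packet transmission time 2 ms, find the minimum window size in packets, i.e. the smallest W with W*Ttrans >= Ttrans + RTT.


Given: Ttrans = 2 ms, RTT = 200 ms (= 2 * Tprop, Tprop = 100 ms)
Time until first ACK returns = Ttrans + RTT = 2 + 200 = 202 ms
Need W * Ttrans >= Ttrans + RTT  ->  W >= (Ttrans + RTT) / Ttrans
(Ttrans + RTT) / Ttrans = 202 / 2 = 101
W_min = ceil(101) = 101

101


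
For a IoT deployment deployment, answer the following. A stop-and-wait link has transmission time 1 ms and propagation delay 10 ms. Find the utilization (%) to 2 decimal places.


Given: Ttrans = 1 ms, Tprop = 10 ms
RTT = 2 * Tprop = 2 * 10 = 20 ms
U = Ttrans / (Ttrans + RTT)
U = 1 / (1 + 20)
U = 1 / 21 = 0.047619
U% = 4.76%

4.76


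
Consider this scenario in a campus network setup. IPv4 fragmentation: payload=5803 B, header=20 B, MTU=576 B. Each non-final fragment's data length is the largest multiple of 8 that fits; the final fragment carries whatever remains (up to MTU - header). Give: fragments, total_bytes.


Max data per non-final fragment = floor((MTU - header)/8)*8 = floor((576 - 20)/8)*8 = floor(556/8)*8 = 552 B
Final fragment needs no 8-byte alignment: it can carry up to MTU - header = 556 B
Non-final fragments needed = ceil((payload - 556) / 552) = ceil(5247/552) = ceil(9.5054) = 10
Number of fragments = 10 + 1 = 11
Fragment sizes (data): 10 * 552 B + 283 B (last, 283 <= 556 OK)
Total bytes sent = payload + n_frags * header = 5803 + 11*20 = 5803 + 220 = 6023 B

11, 6023


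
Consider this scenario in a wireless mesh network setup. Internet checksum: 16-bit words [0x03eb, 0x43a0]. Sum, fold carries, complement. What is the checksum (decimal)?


Given words: [0x03eb, 0x43a0]
Step 1: Sum all words
Raw sum = 1003 + 17312 = 18315
One's complement = ~18315 & 0xFFFF = 47220

47220


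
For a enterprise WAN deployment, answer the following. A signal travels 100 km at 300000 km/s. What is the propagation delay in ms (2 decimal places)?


Given: distance = 100 km, speed = 300000 km/s
Delay = distance / speed = 100 / 300000 seconds
Delay in ms = 100 * 1000 / 300000
Delay = 0.3333 ms
Rounded to 2 dp = 0.33 ms

0.33
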